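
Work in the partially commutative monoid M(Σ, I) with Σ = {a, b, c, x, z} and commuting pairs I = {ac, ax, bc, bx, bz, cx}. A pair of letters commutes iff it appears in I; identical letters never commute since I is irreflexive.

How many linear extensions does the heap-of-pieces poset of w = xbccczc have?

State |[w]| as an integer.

28

piece 0:x — minimal
piece 1:b — minimal
piece 2:c — minimal
piece 3:c rests on {2:c}
piece 4:c rests on {3:c}
piece 5:z rests on {0:x, 4:c}
piece 6:c rests on {5:z}
minimal pieces: {0:x, 1:b, 2:c}
ways to finish when only these pieces remain (= sum over removing one remaining piece with nothing left below it):
  1 left: {1}→1  {6}→1
  2 left: {1,6}→2  {5,6}→1
  3 left: {0,5,6}→1  {1,5,6}→3  {4,5,6}→1
  4 left: {0,1,5,6}→4  {0,4,5,6}→2  {1,4,5,6}→4  {3,4,5,6}→1
  5 left: {0,1,4,5,6}→10  {0,3,4,5,6}→3  {1,3,4,5,6}→5  {2,3,4,5,6}→1
  placing 0:x first → 6 extensions
  placing 1:b first → 4 extensions
  placing 2:c first → 18 extensions
total linear extensions = 28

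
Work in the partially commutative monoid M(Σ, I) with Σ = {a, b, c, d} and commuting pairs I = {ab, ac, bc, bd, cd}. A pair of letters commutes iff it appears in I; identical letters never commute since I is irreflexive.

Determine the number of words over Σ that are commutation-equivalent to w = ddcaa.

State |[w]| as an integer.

0(d) covers ∅
1(d) covers 0:d
2(c) covers ∅
3(a) covers 1:d
4(a) covers 3:a
floor of heap: 0:d, 2:c
completions by unplaced set U, small U first (add the entries for U minus each lowest piece of U):
  |U|=1: {2}:1  {4}:1
  |U|=2: {2,4}:2  {3,4}:1
  |U|=3: {1,3,4}:1  {2,3,4}:3
  start at 0(d): 4
  start at 2(c): 1
sum over floor = 5

5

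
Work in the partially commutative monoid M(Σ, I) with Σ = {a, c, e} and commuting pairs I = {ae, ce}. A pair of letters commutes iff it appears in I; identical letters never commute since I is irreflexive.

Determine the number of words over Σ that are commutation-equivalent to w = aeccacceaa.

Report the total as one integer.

drop 0:a onto floor
drop 1:e onto floor
drop 2:c onto {0:a}
drop 3:c onto {2:c}
drop 4:a onto {3:c}
drop 5:c onto {4:a}
drop 6:c onto {5:c}
drop 7:e onto {1:e}
drop 8:a onto {6:c}
drop 9:a onto {8:a}
ground layer = {0:a, 1:e}
drop-orders for the pieces not yet dropped (sum over which currently-grounded one goes next):
  1 to go: {7} 1  {9} 1
  2 to go: {1,7} 1  {7,9} 2  {8,9} 1
  3 to go: {1,7,9} 3  {6,8,9} 1  {7,8,9} 3
  4 to go: {1,7,8,9} 6  {5,6,8,9} 1  {6,7,8,9} 4
  5 to go: {1,6,7,8,9} 10  {4,5,6,8,9} 1  {5,6,7,8,9} 5
  6 to go: {1,5,6,7,8,9} 15  {3,4,5,6,8,9} 1  {4,5,6,7,8,9} 6
  7 to go: {1,4,5,6,7,8,9} 21  {2,3,4,5,6,8,9} 1  {3,4,5,6,7,8,9} 7
  8 to go: {0,2,3,4,5,6,8,9} 1  {1,3,4,5,6,7,8,9} 28  {2,3,4,5,6,7,8,9} 8
  if 0:a drops first: 36 orders
  if 1:e drops first: 9 orders
heap linearizations: 45

45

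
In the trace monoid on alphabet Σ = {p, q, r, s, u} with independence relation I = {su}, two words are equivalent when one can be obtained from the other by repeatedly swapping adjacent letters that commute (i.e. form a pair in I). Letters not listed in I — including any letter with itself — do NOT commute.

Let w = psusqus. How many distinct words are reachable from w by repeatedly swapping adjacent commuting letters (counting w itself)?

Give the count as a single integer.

drop 0:p onto floor
drop 1:s onto {0:p}
drop 2:u onto {0:p}
drop 3:s onto {1:s}
drop 4:q onto {2:u, 3:s}
drop 5:u onto {4:q}
drop 6:s onto {4:q}
ground layer = {0:p}
drop-orders for the pieces not yet dropped (sum over which currently-grounded one goes next):
  1 to go: {5} 1  {6} 1
  2 to go: {5,6} 2
  3 to go: {4,5,6} 2
  4 to go: {2,4,5,6} 2  {3,4,5,6} 2
  5 to go: {1,3,4,5,6} 2  {2,3,4,5,6} 4
  if 0:p drops first: 6 orders

6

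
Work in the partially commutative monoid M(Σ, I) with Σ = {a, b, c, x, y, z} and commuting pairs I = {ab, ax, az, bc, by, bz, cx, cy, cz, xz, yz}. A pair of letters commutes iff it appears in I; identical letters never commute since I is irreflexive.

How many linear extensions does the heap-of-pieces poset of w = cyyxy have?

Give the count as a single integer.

5

0(c) covers ∅
1(y) covers ∅
2(y) covers 1:y
3(x) covers 2:y
4(y) covers 3:x
floor of heap: 0:c, 1:y
completions by unplaced set U, small U first (add the entries for U minus each lowest piece of U):
  |U|=1: {0}:1  {4}:1
  |U|=2: {0,4}:2  {3,4}:1
  |U|=3: {0,3,4}:3  {2,3,4}:1
  start at 0(c): 1
  start at 1(y): 4
sum over floor = 5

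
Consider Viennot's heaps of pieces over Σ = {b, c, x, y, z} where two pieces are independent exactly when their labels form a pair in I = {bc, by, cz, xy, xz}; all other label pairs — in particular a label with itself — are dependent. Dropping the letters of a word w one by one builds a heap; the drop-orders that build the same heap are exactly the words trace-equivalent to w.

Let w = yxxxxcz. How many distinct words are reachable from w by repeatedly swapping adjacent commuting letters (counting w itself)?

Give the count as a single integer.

20

drop 0:y onto floor
drop 1:x onto floor
drop 2:x onto {1:x}
drop 3:x onto {2:x}
drop 4:x onto {3:x}
drop 5:c onto {0:y, 4:x}
drop 6:z onto {0:y}
ground layer = {0:y, 1:x}
drop-orders for the pieces not yet dropped (sum over which currently-grounded one goes next):
  1 to go: {5} 1  {6} 1
  2 to go: {4,5} 1  {5,6} 2
  3 to go: {0,5,6} 2  {3,4,5} 1  {4,5,6} 3
  4 to go: {0,4,5,6} 5  {2,3,4,5} 1  {3,4,5,6} 4
  5 to go: {0,3,4,5,6} 9  {1,2,3,4,5} 1  {2,3,4,5,6} 5
  if 0:y drops first: 6 orders
  if 1:x drops first: 14 orders
heap linearizations: 20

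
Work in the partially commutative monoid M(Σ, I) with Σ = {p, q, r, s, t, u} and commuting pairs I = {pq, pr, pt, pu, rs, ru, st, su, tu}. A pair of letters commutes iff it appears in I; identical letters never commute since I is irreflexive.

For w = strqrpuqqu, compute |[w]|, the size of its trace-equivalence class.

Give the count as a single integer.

48

0(s) covers ∅
1(t) covers ∅
2(r) covers 1:t
3(q) covers 0:s, 2:r
4(r) covers 3:q
5(p) covers 0:s
6(u) covers 3:q
7(q) covers 4:r, 6:u
8(q) covers 7:q
9(u) covers 8:q
floor of heap: 0:s, 1:t
completions by unplaced set U, small U first (add the entries for U minus each lowest piece of U):
  |U|=1: {5}:1  {9}:1
  |U|=2: {5,9}:2  {8,9}:1
  |U|=3: {5,8,9}:3  {7,8,9}:1
  |U|=4: {4,7,8,9}:1  {5,7,8,9}:4  {6,7,8,9}:1
  |U|=5: {4,5,7,8,9}:5  {4,6,7,8,9}:2  {5,6,7,8,9}:5
  |U|=6: {3,4,6,7,8,9}:2  {4,5,6,7,8,9}:12
  |U|=7: {2,3,4,6,7,8,9}:2  {3,4,5,6,7,8,9}:14
  |U|=8: {0,3,4,5,6,7,8,9}:14  {1,2,3,4,6,7,8,9}:2  {2,3,4,5,6,7,8,9}:16
  start at 0(s): 18
  start at 1(t): 30
sum over floor = 48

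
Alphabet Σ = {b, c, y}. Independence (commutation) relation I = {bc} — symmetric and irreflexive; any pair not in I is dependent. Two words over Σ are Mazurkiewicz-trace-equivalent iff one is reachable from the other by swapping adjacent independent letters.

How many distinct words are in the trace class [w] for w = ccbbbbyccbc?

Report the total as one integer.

60

#0=c has no predecessor
#1=c depends on [0:c]
#2=b has no predecessor
#3=b depends on [2:b]
#4=b depends on [3:b]
#5=b depends on [4:b]
#6=y depends on [1:c, 5:b]
#7=c depends on [6:y]
#8=c depends on [7:c]
#9=b depends on [6:y]
#10=c depends on [8:c]
sources: [0:c, 2:b]
N(rest) = Σ N(rest − s) over sources s of rest; N(one piece) = 1:
  size 1 → [9]=1  [10]=1
  size 2 → [8,10]=1  [9,10]=2
  size 3 → [7,8,10]=1  [8,9,10]=3
  size 4 → [7,8,9,10]=4
  size 5 → [6,7,8,9,10]=4
  size 6 → [1,6,7,8,9,10]=4  [5,6,7,8,9,10]=4
  size 7 → [0,1,6,7,8,9,10]=4  [1,5,6,7,8,9,10]=8  [4,5,6,7,8,9,10]=4
  size 8 → [0,1,5,6,7,8,9,10]=12  [1,4,5,6,7,8,9,10]=12  [3,4,5,6,7,8,9,10]=4
  size 9 → [0,1,4,5,6,7,8,9,10]=24  [1,3,4,5,6,7,8,9,10]=16  [2,3,4,5,6,7,8,9,10]=4
  first=0(c) contributes 20
  first=2(b) contributes 40
|[w]| = 60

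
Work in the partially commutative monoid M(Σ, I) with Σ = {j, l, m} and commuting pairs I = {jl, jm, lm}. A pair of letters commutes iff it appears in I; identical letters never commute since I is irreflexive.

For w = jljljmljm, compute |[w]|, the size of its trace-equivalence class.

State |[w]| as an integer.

piece 0:j — minimal
piece 1:l — minimal
piece 2:j rests on {0:j}
piece 3:l rests on {1:l}
piece 4:j rests on {2:j}
piece 5:m — minimal
piece 6:l rests on {3:l}
piece 7:j rests on {4:j}
piece 8:m rests on {5:m}
minimal pieces: {0:j, 1:l, 5:m}
ways to finish when only these pieces remain (= sum over removing one remaining piece with nothing left below it):
  1 left: {6}→1  {7}→1  {8}→1
  2 left: {3,6}→1  {4,7}→1  {5,8}→1  {6,7}→2  {6,8}→2  {7,8}→2
  3 left: {1,3,6}→1  {2,4,7}→1  {3,6,7}→3  {3,6,8}→3  {4,6,7}→3  {4,7,8}→3  {5,6,8}→3  {5,7,8}→3  {6,7,8}→6
  4 left: {0,2,4,7}→1  {1,3,6,7}→4  {1,3,6,8}→4  {2,4,6,7}→4  {2,4,7,8}→4  {3,4,6,7}→6  {3,5,6,8}→6  {3,6,7,8}→12  {4,5,7,8}→6  {4,6,7,8}→12  {5,6,7,8}→12
  5 left: {0,2,4,6,7}→5  {0,2,4,7,8}→5  {1,3,4,6,7}→10  {1,3,5,6,8}→10  {1,3,6,7,8}→20  {2,3,4,6,7}→10  {2,4,5,7,8}→10  {2,4,6,7,8}→20  {3,4,6,7,8}→30  {3,5,6,7,8}→30  {4,5,6,7,8}→30
  6 left: {0,2,3,4,6,7}→15  {0,2,4,5,7,8}→15  {0,2,4,6,7,8}→30  {1,2,3,4,6,7}→20  {1,3,4,6,7,8}→60  {1,3,5,6,7,8}→60  {2,3,4,6,7,8}→60  {2,4,5,6,7,8}→60  {3,4,5,6,7,8}→90
  7 left: {0,1,2,3,4,6,7}→35  {0,2,3,4,6,7,8}→105  {0,2,4,5,6,7,8}→105  {1,2,3,4,6,7,8}→140  {1,3,4,5,6,7,8}→210  {2,3,4,5,6,7,8}→210
  placing 0:j first → 560 extensions
  placing 1:l first → 420 extensions
  placing 5:m first → 280 extensions
total linear extensions = 1260

1260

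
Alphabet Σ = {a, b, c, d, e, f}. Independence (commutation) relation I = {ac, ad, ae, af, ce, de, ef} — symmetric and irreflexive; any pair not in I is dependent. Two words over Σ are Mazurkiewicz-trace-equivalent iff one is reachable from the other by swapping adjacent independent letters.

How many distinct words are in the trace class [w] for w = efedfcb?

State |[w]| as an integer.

#0=e has no predecessor
#1=f has no predecessor
#2=e depends on [0:e]
#3=d depends on [1:f]
#4=f depends on [3:d]
#5=c depends on [4:f]
#6=b depends on [2:e, 5:c]
sources: [0:e, 1:f]
N(rest) = Σ N(rest − s) over sources s of rest; N(one piece) = 1:
  size 1 → [6]=1
  size 2 → [2,6]=1  [5,6]=1
  size 3 → [0,2,6]=1  [2,5,6]=2  [4,5,6]=1
  size 4 → [0,2,5,6]=3  [2,4,5,6]=3  [3,4,5,6]=1
  size 5 → [0,2,4,5,6]=6  [1,3,4,5,6]=1  [2,3,4,5,6]=4
  first=0(e) contributes 5
  first=1(f) contributes 10
|[w]| = 15

15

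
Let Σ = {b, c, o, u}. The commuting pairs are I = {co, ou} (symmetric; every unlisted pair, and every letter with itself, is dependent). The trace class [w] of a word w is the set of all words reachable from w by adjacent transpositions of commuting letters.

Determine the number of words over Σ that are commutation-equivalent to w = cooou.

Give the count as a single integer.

piece 0:c — minimal
piece 1:o — minimal
piece 2:o rests on {1:o}
piece 3:o rests on {2:o}
piece 4:u rests on {0:c}
minimal pieces: {0:c, 1:o}
ways to finish when only these pieces remain (= sum over removing one remaining piece with nothing left below it):
  1 left: {3}→1  {4}→1
  2 left: {0,4}→1  {2,3}→1  {3,4}→2
  3 left: {0,3,4}→3  {1,2,3}→1  {2,3,4}→3
  placing 0:c first → 4 extensions
  placing 1:o first → 6 extensions
total linear extensions = 10

10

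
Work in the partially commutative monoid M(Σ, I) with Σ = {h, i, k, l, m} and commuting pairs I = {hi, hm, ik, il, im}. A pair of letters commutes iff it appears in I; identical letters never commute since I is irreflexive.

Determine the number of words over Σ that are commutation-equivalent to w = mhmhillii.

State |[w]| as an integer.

504

#0=m has no predecessor
#1=h has no predecessor
#2=m depends on [0:m]
#3=h depends on [1:h]
#4=i has no predecessor
#5=l depends on [2:m, 3:h]
#6=l depends on [5:l]
#7=i depends on [4:i]
#8=i depends on [7:i]
sources: [0:m, 1:h, 4:i]
N(rest) = Σ N(rest − s) over sources s of rest; N(one piece) = 1:
  size 1 → [6]=1  [8]=1
  size 2 → [5,6]=1  [6,8]=2  [7,8]=1
  size 3 → [2,5,6]=1  [3,5,6]=1  [4,7,8]=1  [5,6,8]=3  [6,7,8]=3
  size 4 → [0,2,5,6]=1  [1,3,5,6]=1  [2,3,5,6]=2  [2,5,6,8]=4  [3,5,6,8]=4  [4,6,7,8]=4  [5,6,7,8]=6
  size 5 → [0,2,3,5,6]=3  [0,2,5,6,8]=5  [1,2,3,5,6]=3  [1,3,5,6,8]=5  [2,3,5,6,8]=10  [2,5,6,7,8]=10  [3,5,6,7,8]=10  [4,5,6,7,8]=10
  size 6 → [0,1,2,3,5,6]=6  [0,2,3,5,6,8]=18  [0,2,5,6,7,8]=15  [1,2,3,5,6,8]=18  [1,3,5,6,7,8]=15  [2,3,5,6,7,8]=30  [2,4,5,6,7,8]=20  [3,4,5,6,7,8]=20
  size 7 → [0,1,2,3,5,6,8]=42  [0,2,3,5,6,7,8]=63  [0,2,4,5,6,7,8]=35  [1,2,3,5,6,7,8]=63  [1,3,4,5,6,7,8]=35  [2,3,4,5,6,7,8]=70
  first=0(m) contributes 168
  first=1(h) contributes 168
  first=4(i) contributes 168
|[w]| = 504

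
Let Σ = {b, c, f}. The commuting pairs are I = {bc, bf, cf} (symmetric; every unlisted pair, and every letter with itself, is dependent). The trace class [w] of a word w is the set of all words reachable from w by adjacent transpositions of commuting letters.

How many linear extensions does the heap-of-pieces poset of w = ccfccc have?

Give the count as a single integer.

6

0(c) covers ∅
1(c) covers 0:c
2(f) covers ∅
3(c) covers 1:c
4(c) covers 3:c
5(c) covers 4:c
floor of heap: 0:c, 2:f
completions by unplaced set U, small U first (add the entries for U minus each lowest piece of U):
  |U|=1: {2}:1  {5}:1
  |U|=2: {2,5}:2  {4,5}:1
  |U|=3: {2,4,5}:3  {3,4,5}:1
  |U|=4: {1,3,4,5}:1  {2,3,4,5}:4
  start at 0(c): 5
  start at 2(f): 1
sum over floor = 6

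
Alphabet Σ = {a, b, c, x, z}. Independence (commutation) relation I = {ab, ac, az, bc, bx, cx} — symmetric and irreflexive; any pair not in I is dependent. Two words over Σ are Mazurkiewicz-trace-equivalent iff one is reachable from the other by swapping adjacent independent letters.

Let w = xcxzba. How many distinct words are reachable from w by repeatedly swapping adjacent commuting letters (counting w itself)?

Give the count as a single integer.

10

piece 0:x — minimal
piece 1:c — minimal
piece 2:x rests on {0:x}
piece 3:z rests on {1:c, 2:x}
piece 4:b rests on {3:z}
piece 5:a rests on {2:x}
minimal pieces: {0:x, 1:c}
ways to finish when only these pieces remain (= sum over removing one remaining piece with nothing left below it):
  1 left: {4}→1  {5}→1
  2 left: {3,4}→1  {4,5}→2
  3 left: {1,3,4}→1  {3,4,5}→3
  4 left: {1,3,4,5}→4  {2,3,4,5}→3
  placing 0:x first → 7 extensions
  placing 1:c first → 3 extensions
total linear extensions = 10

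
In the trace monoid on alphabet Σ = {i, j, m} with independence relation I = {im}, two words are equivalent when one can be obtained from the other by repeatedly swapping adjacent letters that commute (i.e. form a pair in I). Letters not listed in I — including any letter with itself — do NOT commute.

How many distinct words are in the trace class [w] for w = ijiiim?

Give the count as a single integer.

drop 0:i onto floor
drop 1:j onto {0:i}
drop 2:i onto {1:j}
drop 3:i onto {2:i}
drop 4:i onto {3:i}
drop 5:m onto {1:j}
ground layer = {0:i}
drop-orders for the pieces not yet dropped (sum over which currently-grounded one goes next):
  1 to go: {4} 1  {5} 1
  2 to go: {3,4} 1  {4,5} 2
  3 to go: {2,3,4} 1  {3,4,5} 3
  4 to go: {2,3,4,5} 4
  if 0:i drops first: 4 orders

4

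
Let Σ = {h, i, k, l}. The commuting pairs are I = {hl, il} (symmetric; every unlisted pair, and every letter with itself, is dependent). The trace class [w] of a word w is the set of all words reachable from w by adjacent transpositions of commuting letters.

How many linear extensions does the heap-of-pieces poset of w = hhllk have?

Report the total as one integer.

6

#0=h has no predecessor
#1=h depends on [0:h]
#2=l has no predecessor
#3=l depends on [2:l]
#4=k depends on [1:h, 3:l]
sources: [0:h, 2:l]
N(rest) = Σ N(rest − s) over sources s of rest; N(one piece) = 1:
  size 1 → [4]=1
  size 2 → [1,4]=1  [3,4]=1
  size 3 → [0,1,4]=1  [1,3,4]=2  [2,3,4]=1
  first=0(h) contributes 3
  first=2(l) contributes 3
|[w]| = 6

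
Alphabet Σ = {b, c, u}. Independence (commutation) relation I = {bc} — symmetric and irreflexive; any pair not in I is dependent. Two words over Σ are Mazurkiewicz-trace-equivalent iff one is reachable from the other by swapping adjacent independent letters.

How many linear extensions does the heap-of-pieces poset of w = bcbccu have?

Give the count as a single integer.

#0=b has no predecessor
#1=c has no predecessor
#2=b depends on [0:b]
#3=c depends on [1:c]
#4=c depends on [3:c]
#5=u depends on [2:b, 4:c]
sources: [0:b, 1:c]
N(rest) = Σ N(rest − s) over sources s of rest; N(one piece) = 1:
  size 1 → [5]=1
  size 2 → [2,5]=1  [4,5]=1
  size 3 → [0,2,5]=1  [2,4,5]=2  [3,4,5]=1
  size 4 → [0,2,4,5]=3  [1,3,4,5]=1  [2,3,4,5]=3
  first=0(b) contributes 4
  first=1(c) contributes 6
|[w]| = 10

10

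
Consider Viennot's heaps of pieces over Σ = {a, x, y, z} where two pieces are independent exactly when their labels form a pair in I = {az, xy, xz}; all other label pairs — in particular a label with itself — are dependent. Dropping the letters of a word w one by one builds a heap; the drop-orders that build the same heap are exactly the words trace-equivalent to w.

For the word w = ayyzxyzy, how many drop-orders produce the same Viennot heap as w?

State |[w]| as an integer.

#0=a has no predecessor
#1=y depends on [0:a]
#2=y depends on [1:y]
#3=z depends on [2:y]
#4=x depends on [0:a]
#5=y depends on [3:z]
#6=z depends on [5:y]
#7=y depends on [6:z]
sources: [0:a]
N(rest) = Σ N(rest − s) over sources s of rest; N(one piece) = 1:
  size 1 → [4]=1  [7]=1
  size 2 → [4,7]=2  [6,7]=1
  size 3 → [4,6,7]=3  [5,6,7]=1
  size 4 → [3,5,6,7]=1  [4,5,6,7]=4
  size 5 → [2,3,5,6,7]=1  [3,4,5,6,7]=5
  size 6 → [1,2,3,5,6,7]=1  [2,3,4,5,6,7]=6
  first=0(a) contributes 7

7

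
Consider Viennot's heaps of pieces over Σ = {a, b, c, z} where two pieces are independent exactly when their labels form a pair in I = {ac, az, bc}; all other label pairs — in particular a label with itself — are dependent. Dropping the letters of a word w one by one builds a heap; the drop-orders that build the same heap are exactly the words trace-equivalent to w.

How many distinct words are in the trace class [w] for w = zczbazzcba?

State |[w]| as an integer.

#0=z has no predecessor
#1=c depends on [0:z]
#2=z depends on [1:c]
#3=b depends on [2:z]
#4=a depends on [3:b]
#5=z depends on [3:b]
#6=z depends on [5:z]
#7=c depends on [6:z]
#8=b depends on [4:a, 6:z]
#9=a depends on [8:b]
sources: [0:z]
N(rest) = Σ N(rest − s) over sources s of rest; N(one piece) = 1:
  size 1 → [7]=1  [9]=1
  size 2 → [7,9]=2  [8,9]=1
  size 3 → [4,8,9]=1  [7,8,9]=3
  size 4 → [4,7,8,9]=4  [6,7,8,9]=3
  size 5 → [4,6,7,8,9]=7  [5,6,7,8,9]=3
  size 6 → [4,5,6,7,8,9]=10
  size 7 → [3,4,5,6,7,8,9]=10
  size 8 → [2,3,4,5,6,7,8,9]=10
  first=0(z) contributes 10

10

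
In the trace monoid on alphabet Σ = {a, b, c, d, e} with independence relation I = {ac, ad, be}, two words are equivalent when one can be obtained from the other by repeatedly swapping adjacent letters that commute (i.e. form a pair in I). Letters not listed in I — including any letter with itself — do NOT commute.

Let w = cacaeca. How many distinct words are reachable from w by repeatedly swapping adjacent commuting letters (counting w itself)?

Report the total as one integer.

piece 0:c — minimal
piece 1:a — minimal
piece 2:c rests on {0:c}
piece 3:a rests on {1:a}
piece 4:e rests on {2:c, 3:a}
piece 5:c rests on {4:e}
piece 6:a rests on {4:e}
minimal pieces: {0:c, 1:a}
ways to finish when only these pieces remain (= sum over removing one remaining piece with nothing left below it):
  1 left: {5}→1  {6}→1
  2 left: {5,6}→2
  3 left: {4,5,6}→2
  4 left: {2,4,5,6}→2  {3,4,5,6}→2
  5 left: {0,2,4,5,6}→2  {1,3,4,5,6}→2  {2,3,4,5,6}→4
  placing 0:c first → 6 extensions
  placing 1:a first → 6 extensions
total linear extensions = 12

12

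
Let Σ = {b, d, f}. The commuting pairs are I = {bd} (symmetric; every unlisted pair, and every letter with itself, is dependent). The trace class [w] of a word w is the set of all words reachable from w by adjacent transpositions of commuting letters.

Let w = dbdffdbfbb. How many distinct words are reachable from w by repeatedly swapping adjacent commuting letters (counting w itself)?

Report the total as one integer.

piece 0:d — minimal
piece 1:b — minimal
piece 2:d rests on {0:d}
piece 3:f rests on {1:b, 2:d}
piece 4:f rests on {3:f}
piece 5:d rests on {4:f}
piece 6:b rests on {4:f}
piece 7:f rests on {5:d, 6:b}
piece 8:b rests on {7:f}
piece 9:b rests on {8:b}
minimal pieces: {0:d, 1:b}
ways to finish when only these pieces remain (= sum over removing one remaining piece with nothing left below it):
  1 left: {9}→1
  2 left: {8,9}→1
  3 left: {7,8,9}→1
  4 left: {5,7,8,9}→1  {6,7,8,9}→1
  5 left: {5,6,7,8,9}→2
  6 left: {4,5,6,7,8,9}→2
  7 left: {3,4,5,6,7,8,9}→2
  8 left: {1,3,4,5,6,7,8,9}→2  {2,3,4,5,6,7,8,9}→2
  placing 0:d first → 4 extensions
  placing 1:b first → 2 extensions
total linear extensions = 6

6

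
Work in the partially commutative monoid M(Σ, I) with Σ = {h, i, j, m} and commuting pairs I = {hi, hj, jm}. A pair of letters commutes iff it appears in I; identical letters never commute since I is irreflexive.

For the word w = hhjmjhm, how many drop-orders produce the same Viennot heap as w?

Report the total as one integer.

21

piece 0:h — minimal
piece 1:h rests on {0:h}
piece 2:j — minimal
piece 3:m rests on {1:h}
piece 4:j rests on {2:j}
piece 5:h rests on {3:m}
piece 6:m rests on {5:h}
minimal pieces: {0:h, 2:j}
ways to finish when only these pieces remain (= sum over removing one remaining piece with nothing left below it):
  1 left: {4}→1  {6}→1
  2 left: {2,4}→1  {4,6}→2  {5,6}→1
  3 left: {2,4,6}→3  {3,5,6}→1  {4,5,6}→3
  4 left: {1,3,5,6}→1  {2,4,5,6}→6  {3,4,5,6}→4
  5 left: {0,1,3,5,6}→1  {1,3,4,5,6}→5  {2,3,4,5,6}→10
  placing 0:h first → 15 extensions
  placing 2:j first → 6 extensions
total linear extensions = 21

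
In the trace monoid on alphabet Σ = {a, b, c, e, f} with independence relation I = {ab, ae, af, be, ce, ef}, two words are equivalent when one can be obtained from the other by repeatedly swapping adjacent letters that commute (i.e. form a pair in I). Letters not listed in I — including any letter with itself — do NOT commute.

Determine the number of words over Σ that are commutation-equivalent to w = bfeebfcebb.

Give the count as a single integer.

120

piece 0:b — minimal
piece 1:f rests on {0:b}
piece 2:e — minimal
piece 3:e rests on {2:e}
piece 4:b rests on {1:f}
piece 5:f rests on {4:b}
piece 6:c rests on {5:f}
piece 7:e rests on {3:e}
piece 8:b rests on {6:c}
piece 9:b rests on {8:b}
minimal pieces: {0:b, 2:e}
ways to finish when only these pieces remain (= sum over removing one remaining piece with nothing left below it):
  1 left: {7}→1  {9}→1
  2 left: {3,7}→1  {7,9}→2  {8,9}→1
  3 left: {2,3,7}→1  {3,7,9}→3  {6,8,9}→1  {7,8,9}→3
  4 left: {2,3,7,9}→4  {3,7,8,9}→6  {5,6,8,9}→1  {6,7,8,9}→4
  5 left: {2,3,7,8,9}→10  {3,6,7,8,9}→10  {4,5,6,8,9}→1  {5,6,7,8,9}→5
  6 left: {1,4,5,6,8,9}→1  {2,3,6,7,8,9}→20  {3,5,6,7,8,9}→15  {4,5,6,7,8,9}→6
  7 left: {0,1,4,5,6,8,9}→1  {1,4,5,6,7,8,9}→7  {2,3,5,6,7,8,9}→35  {3,4,5,6,7,8,9}→21
  8 left: {0,1,4,5,6,7,8,9}→8  {1,3,4,5,6,7,8,9}→28  {2,3,4,5,6,7,8,9}→56
  placing 0:b first → 84 extensions
  placing 2:e first → 36 extensions
total linear extensions = 120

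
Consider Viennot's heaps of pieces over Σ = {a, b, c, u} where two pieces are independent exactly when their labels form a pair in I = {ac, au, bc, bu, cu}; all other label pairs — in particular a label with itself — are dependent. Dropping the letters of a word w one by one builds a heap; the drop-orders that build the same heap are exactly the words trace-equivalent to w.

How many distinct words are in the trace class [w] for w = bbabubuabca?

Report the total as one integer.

495

0(b) covers ∅
1(b) covers 0:b
2(a) covers 1:b
3(b) covers 2:a
4(u) covers ∅
5(b) covers 3:b
6(u) covers 4:u
7(a) covers 5:b
8(b) covers 7:a
9(c) covers ∅
10(a) covers 8:b
floor of heap: 0:b, 4:u, 9:c
completions by unplaced set U, small U first (add the entries for U minus each lowest piece of U):
  |U|=1: {6}:1  {9}:1  {10}:1
  |U|=2: {4,6}:1  {6,9}:2  {6,10}:2  {8,10}:1  {9,10}:2
  |U|=3: {4,6,9}:3  {4,6,10}:3  {6,8,10}:3  {6,9,10}:6  {7,8,10}:1  {8,9,10}:3
  |U|=4: {4,6,8,10}:6  {4,6,9,10}:12  {5,7,8,10}:1  {6,7,8,10}:4  {6,8,9,10}:12  {7,8,9,10}:4
  |U|=5: {3,5,7,8,10}:1  {4,6,7,8,10}:10  {4,6,8,9,10}:30  {5,6,7,8,10}:5  {5,7,8,9,10}:5  {6,7,8,9,10}:20
  |U|=6: {2,3,5,7,8,10}:1  {3,5,6,7,8,10}:6  {3,5,7,8,9,10}:6  {4,5,6,7,8,10}:15  {4,6,7,8,9,10}:60  {5,6,7,8,9,10}:30
  |U|=7: {1,2,3,5,7,8,10}:1  {2,3,5,6,7,8,10}:7  {2,3,5,7,8,9,10}:7  {3,4,5,6,7,8,10}:21  {3,5,6,7,8,9,10}:42  {4,5,6,7,8,9,10}:105
  |U|=8: {0,1,2,3,5,7,8,10}:1  {1,2,3,5,6,7,8,10}:8  {1,2,3,5,7,8,9,10}:8  {2,3,4,5,6,7,8,10}:28  {2,3,5,6,7,8,9,10}:56  {3,4,5,6,7,8,9,10}:168
  |U|=9: {0,1,2,3,5,6,7,8,10}:9  {0,1,2,3,5,7,8,9,10}:9  {1,2,3,4,5,6,7,8,10}:36  {1,2,3,5,6,7,8,9,10}:72  {2,3,4,5,6,7,8,9,10}:252
  start at 0(b): 360
  start at 4(u): 90
  start at 9(c): 45
sum over floor = 495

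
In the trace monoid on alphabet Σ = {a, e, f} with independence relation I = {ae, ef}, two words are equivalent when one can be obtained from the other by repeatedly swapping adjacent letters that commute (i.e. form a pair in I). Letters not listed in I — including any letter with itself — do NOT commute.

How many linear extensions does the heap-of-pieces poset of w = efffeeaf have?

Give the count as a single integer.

56

#0=e has no predecessor
#1=f has no predecessor
#2=f depends on [1:f]
#3=f depends on [2:f]
#4=e depends on [0:e]
#5=e depends on [4:e]
#6=a depends on [3:f]
#7=f depends on [6:a]
sources: [0:e, 1:f]
N(rest) = Σ N(rest − s) over sources s of rest; N(one piece) = 1:
  size 1 → [5]=1  [7]=1
  size 2 → [4,5]=1  [5,7]=2  [6,7]=1
  size 3 → [0,4,5]=1  [3,6,7]=1  [4,5,7]=3  [5,6,7]=3
  size 4 → [0,4,5,7]=4  [2,3,6,7]=1  [3,5,6,7]=4  [4,5,6,7]=6
  size 5 → [0,4,5,6,7]=10  [1,2,3,6,7]=1  [2,3,5,6,7]=5  [3,4,5,6,7]=10
  size 6 → [0,3,4,5,6,7]=20  [1,2,3,5,6,7]=6  [2,3,4,5,6,7]=15
  first=0(e) contributes 21
  first=1(f) contributes 35
|[w]| = 56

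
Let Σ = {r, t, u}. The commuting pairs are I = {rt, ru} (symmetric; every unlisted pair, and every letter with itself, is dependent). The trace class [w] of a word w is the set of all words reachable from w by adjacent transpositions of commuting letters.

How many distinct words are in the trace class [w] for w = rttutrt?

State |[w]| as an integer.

0(r) covers ∅
1(t) covers ∅
2(t) covers 1:t
3(u) covers 2:t
4(t) covers 3:u
5(r) covers 0:r
6(t) covers 4:t
floor of heap: 0:r, 1:t
completions by unplaced set U, small U first (add the entries for U minus each lowest piece of U):
  |U|=1: {5}:1  {6}:1
  |U|=2: {0,5}:1  {4,6}:1  {5,6}:2
  |U|=3: {0,5,6}:3  {3,4,6}:1  {4,5,6}:3
  |U|=4: {0,4,5,6}:6  {2,3,4,6}:1  {3,4,5,6}:4
  |U|=5: {0,3,4,5,6}:10  {1,2,3,4,6}:1  {2,3,4,5,6}:5
  start at 0(r): 6
  start at 1(t): 15
sum over floor = 21

21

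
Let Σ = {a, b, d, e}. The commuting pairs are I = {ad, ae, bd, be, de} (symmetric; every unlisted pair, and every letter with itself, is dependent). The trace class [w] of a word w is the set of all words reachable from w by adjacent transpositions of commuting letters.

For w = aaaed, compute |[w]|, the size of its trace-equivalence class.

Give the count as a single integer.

0(a) covers ∅
1(a) covers 0:a
2(a) covers 1:a
3(e) covers ∅
4(d) covers ∅
floor of heap: 0:a, 3:e, 4:d
completions by unplaced set U, small U first (add the entries for U minus each lowest piece of U):
  |U|=1: {2}:1  {3}:1  {4}:1
  |U|=2: {1,2}:1  {2,3}:2  {2,4}:2  {3,4}:2
  |U|=3: {0,1,2}:1  {1,2,3}:3  {1,2,4}:3  {2,3,4}:6
  start at 0(a): 12
  start at 3(e): 4
  start at 4(d): 4
sum over floor = 20

20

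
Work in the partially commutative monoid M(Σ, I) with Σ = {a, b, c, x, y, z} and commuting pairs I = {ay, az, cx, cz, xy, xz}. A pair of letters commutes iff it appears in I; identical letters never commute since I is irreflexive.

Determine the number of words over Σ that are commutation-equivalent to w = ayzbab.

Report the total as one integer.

drop 0:a onto floor
drop 1:y onto floor
drop 2:z onto {1:y}
drop 3:b onto {0:a, 2:z}
drop 4:a onto {3:b}
drop 5:b onto {4:a}
ground layer = {0:a, 1:y}
drop-orders for the pieces not yet dropped (sum over which currently-grounded one goes next):
  1 to go: {5} 1
  2 to go: {4,5} 1
  3 to go: {3,4,5} 1
  4 to go: {0,3,4,5} 1  {2,3,4,5} 1
  if 0:a drops first: 1 orders
  if 1:y drops first: 2 orders
heap linearizations: 3

3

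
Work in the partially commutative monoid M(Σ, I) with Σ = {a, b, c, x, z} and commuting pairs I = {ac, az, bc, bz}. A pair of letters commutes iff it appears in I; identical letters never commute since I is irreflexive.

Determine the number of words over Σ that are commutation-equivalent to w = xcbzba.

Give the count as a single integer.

drop 0:x onto floor
drop 1:c onto {0:x}
drop 2:b onto {0:x}
drop 3:z onto {1:c}
drop 4:b onto {2:b}
drop 5:a onto {4:b}
ground layer = {0:x}
drop-orders for the pieces not yet dropped (sum over which currently-grounded one goes next):
  1 to go: {3} 1  {5} 1
  2 to go: {1,3} 1  {3,5} 2  {4,5} 1
  3 to go: {1,3,5} 3  {2,4,5} 1  {3,4,5} 3
  4 to go: {1,3,4,5} 6  {2,3,4,5} 4
  if 0:x drops first: 10 orders

10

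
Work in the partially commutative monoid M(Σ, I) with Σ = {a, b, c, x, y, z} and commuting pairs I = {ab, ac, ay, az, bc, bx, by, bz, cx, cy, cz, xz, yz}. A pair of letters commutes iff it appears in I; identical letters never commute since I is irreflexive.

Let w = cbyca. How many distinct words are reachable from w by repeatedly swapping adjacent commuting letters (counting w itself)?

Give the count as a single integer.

0(c) covers ∅
1(b) covers ∅
2(y) covers ∅
3(c) covers 0:c
4(a) covers ∅
floor of heap: 0:c, 1:b, 2:y, 4:a
completions by unplaced set U, small U first (add the entries for U minus each lowest piece of U):
  |U|=1: {1}:1  {2}:1  {3}:1  {4}:1
  |U|=2: {0,3}:1  {1,2}:2  {1,3}:2  {1,4}:2  {2,3}:2  {2,4}:2  {3,4}:2
  |U|=3: {0,1,3}:3  {0,2,3}:3  {0,3,4}:3  {1,2,3}:6  {1,2,4}:6  {1,3,4}:6  {2,3,4}:6
  start at 0(c): 24
  start at 1(b): 12
  start at 2(y): 12
  start at 4(a): 12
sum over floor = 60

60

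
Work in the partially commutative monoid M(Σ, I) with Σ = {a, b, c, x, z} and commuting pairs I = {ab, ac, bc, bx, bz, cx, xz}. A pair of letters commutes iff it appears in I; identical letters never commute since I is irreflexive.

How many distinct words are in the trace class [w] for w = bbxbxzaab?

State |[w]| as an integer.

378

piece 0:b — minimal
piece 1:b rests on {0:b}
piece 2:x — minimal
piece 3:b rests on {1:b}
piece 4:x rests on {2:x}
piece 5:z — minimal
piece 6:a rests on {4:x, 5:z}
piece 7:a rests on {6:a}
piece 8:b rests on {3:b}
minimal pieces: {0:b, 2:x, 5:z}
ways to finish when only these pieces remain (= sum over removing one remaining piece with nothing left below it):
  1 left: {7}→1  {8}→1
  2 left: {3,8}→1  {6,7}→1  {7,8}→2
  3 left: {1,3,8}→1  {3,7,8}→3  {4,6,7}→1  {5,6,7}→1  {6,7,8}→3
  4 left: {0,1,3,8}→1  {1,3,7,8}→4  {2,4,6,7}→1  {3,6,7,8}→6  {4,5,6,7}→2  {4,6,7,8}→4  {5,6,7,8}→4
  5 left: {0,1,3,7,8}→5  {1,3,6,7,8}→10  {2,4,5,6,7}→3  {2,4,6,7,8}→5  {3,4,6,7,8}→10  {3,5,6,7,8}→10  {4,5,6,7,8}→10
  6 left: {0,1,3,6,7,8}→15  {1,3,4,6,7,8}→20  {1,3,5,6,7,8}→20  {2,3,4,6,7,8}→15  {2,4,5,6,7,8}→18  {3,4,5,6,7,8}→30
  7 left: {0,1,3,4,6,7,8}→35  {0,1,3,5,6,7,8}→35  {1,2,3,4,6,7,8}→35  {1,3,4,5,6,7,8}→70  {2,3,4,5,6,7,8}→63
  placing 0:b first → 168 extensions
  placing 2:x first → 140 extensions
  placing 5:z first → 70 extensions
total linear extensions = 378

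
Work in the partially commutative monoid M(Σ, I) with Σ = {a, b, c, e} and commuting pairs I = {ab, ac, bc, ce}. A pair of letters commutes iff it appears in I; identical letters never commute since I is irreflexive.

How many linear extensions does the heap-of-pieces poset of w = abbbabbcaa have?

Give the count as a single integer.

1260

0(a) covers ∅
1(b) covers ∅
2(b) covers 1:b
3(b) covers 2:b
4(a) covers 0:a
5(b) covers 3:b
6(b) covers 5:b
7(c) covers ∅
8(a) covers 4:a
9(a) covers 8:a
floor of heap: 0:a, 1:b, 7:c
completions by unplaced set U, small U first (add the entries for U minus each lowest piece of U):
  |U|=1: {6}:1  {7}:1  {9}:1
  |U|=2: {5,6}:1  {6,7}:2  {6,9}:2  {7,9}:2  {8,9}:1
  |U|=3: {3,5,6}:1  {4,8,9}:1  {5,6,7}:3  {5,6,9}:3  {6,7,9}:6  {6,8,9}:3  {7,8,9}:3
  |U|=4: {0,4,8,9}:1  {2,3,5,6}:1  {3,5,6,7}:4  {3,5,6,9}:4  {4,6,8,9}:4  {4,7,8,9}:4  {5,6,7,9}:12  {5,6,8,9}:6  {6,7,8,9}:12
  |U|=5: {0,4,6,8,9}:5  {0,4,7,8,9}:5  {1,2,3,5,6}:1  {2,3,5,6,7}:5  {2,3,5,6,9}:5  {3,5,6,7,9}:20  {3,5,6,8,9}:10  {4,5,6,8,9}:10  {4,6,7,8,9}:20  {5,6,7,8,9}:30
  |U|=6: {0,4,5,6,8,9}:15  {0,4,6,7,8,9}:30  {1,2,3,5,6,7}:6  {1,2,3,5,6,9}:6  {2,3,5,6,7,9}:30  {2,3,5,6,8,9}:15  {3,4,5,6,8,9}:20  {3,5,6,7,8,9}:60  {4,5,6,7,8,9}:60
  |U|=7: {0,3,4,5,6,8,9}:35  {0,4,5,6,7,8,9}:105  {1,2,3,5,6,7,9}:42  {1,2,3,5,6,8,9}:21  {2,3,4,5,6,8,9}:35  {2,3,5,6,7,8,9}:105  {3,4,5,6,7,8,9}:140
  |U|=8: {0,2,3,4,5,6,8,9}:70  {0,3,4,5,6,7,8,9}:280  {1,2,3,4,5,6,8,9}:56  {1,2,3,5,6,7,8,9}:168  {2,3,4,5,6,7,8,9}:280
  start at 0(a): 504
  start at 1(b): 630
  start at 7(c): 126
sum over floor = 1260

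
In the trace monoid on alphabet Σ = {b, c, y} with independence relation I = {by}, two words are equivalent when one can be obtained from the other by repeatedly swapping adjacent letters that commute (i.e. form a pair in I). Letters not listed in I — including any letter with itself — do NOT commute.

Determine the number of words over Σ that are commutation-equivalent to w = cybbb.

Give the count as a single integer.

0(c) covers ∅
1(y) covers 0:c
2(b) covers 0:c
3(b) covers 2:b
4(b) covers 3:b
floor of heap: 0:c
completions by unplaced set U, small U first (add the entries for U minus each lowest piece of U):
  |U|=1: {1}:1  {4}:1
  |U|=2: {1,4}:2  {3,4}:1
  |U|=3: {1,3,4}:3  {2,3,4}:1
  start at 0(c): 4

4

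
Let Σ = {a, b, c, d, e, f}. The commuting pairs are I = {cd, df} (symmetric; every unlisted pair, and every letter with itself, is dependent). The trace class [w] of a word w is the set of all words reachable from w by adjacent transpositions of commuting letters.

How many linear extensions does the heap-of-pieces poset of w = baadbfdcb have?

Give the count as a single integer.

drop 0:b onto floor
drop 1:a onto {0:b}
drop 2:a onto {1:a}
drop 3:d onto {2:a}
drop 4:b onto {3:d}
drop 5:f onto {4:b}
drop 6:d onto {4:b}
drop 7:c onto {5:f}
drop 8:b onto {6:d, 7:c}
ground layer = {0:b}
drop-orders for the pieces not yet dropped (sum over which currently-grounded one goes next):
  1 to go: {8} 1
  2 to go: {6,8} 1  {7,8} 1
  3 to go: {5,7,8} 1  {6,7,8} 2
  4 to go: {5,6,7,8} 3
  5 to go: {4,5,6,7,8} 3
  6 to go: {3,4,5,6,7,8} 3
  7 to go: {2,3,4,5,6,7,8} 3
  if 0:b drops first: 3 orders

3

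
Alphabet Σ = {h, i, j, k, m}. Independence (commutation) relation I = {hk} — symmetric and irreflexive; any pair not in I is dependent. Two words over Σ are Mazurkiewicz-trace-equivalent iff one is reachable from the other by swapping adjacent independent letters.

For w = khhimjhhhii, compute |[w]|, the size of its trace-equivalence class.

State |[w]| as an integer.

3

piece 0:k — minimal
piece 1:h — minimal
piece 2:h rests on {1:h}
piece 3:i rests on {0:k, 2:h}
piece 4:m rests on {3:i}
piece 5:j rests on {4:m}
piece 6:h rests on {5:j}
piece 7:h rests on {6:h}
piece 8:h rests on {7:h}
piece 9:i rests on {8:h}
piece 10:i rests on {9:i}
minimal pieces: {0:k, 1:h}
ways to finish when only these pieces remain (= sum over removing one remaining piece with nothing left below it):
  1 left: {10}→1
  2 left: {9,10}→1
  3 left: {8,9,10}→1
  4 left: {7,8,9,10}→1
  5 left: {6,7,8,9,10}→1
  6 left: {5,6,7,8,9,10}→1
  7 left: {4,5,6,7,8,9,10}→1
  8 left: {3,4,5,6,7,8,9,10}→1
  9 left: {0,3,4,5,6,7,8,9,10}→1  {2,3,4,5,6,7,8,9,10}→1
  placing 0:k first → 1 extensions
  placing 1:h first → 2 extensions
total linear extensions = 3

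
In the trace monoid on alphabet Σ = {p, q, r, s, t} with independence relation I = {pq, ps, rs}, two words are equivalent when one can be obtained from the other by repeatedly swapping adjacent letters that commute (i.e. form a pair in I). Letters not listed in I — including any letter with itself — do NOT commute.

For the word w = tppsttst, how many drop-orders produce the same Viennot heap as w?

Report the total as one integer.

3

piece 0:t — minimal
piece 1:p rests on {0:t}
piece 2:p rests on {1:p}
piece 3:s rests on {0:t}
piece 4:t rests on {2:p, 3:s}
piece 5:t rests on {4:t}
piece 6:s rests on {5:t}
piece 7:t rests on {6:s}
minimal pieces: {0:t}
ways to finish when only these pieces remain (= sum over removing one remaining piece with nothing left below it):
  1 left: {7}→1
  2 left: {6,7}→1
  3 left: {5,6,7}→1
  4 left: {4,5,6,7}→1
  5 left: {2,4,5,6,7}→1  {3,4,5,6,7}→1
  6 left: {1,2,4,5,6,7}→1  {2,3,4,5,6,7}→2
  placing 0:t first → 3 extensions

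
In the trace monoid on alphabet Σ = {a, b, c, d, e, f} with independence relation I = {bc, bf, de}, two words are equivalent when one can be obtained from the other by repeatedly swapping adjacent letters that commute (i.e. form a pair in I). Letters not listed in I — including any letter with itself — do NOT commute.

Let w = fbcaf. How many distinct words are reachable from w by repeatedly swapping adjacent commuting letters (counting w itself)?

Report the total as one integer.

drop 0:f onto floor
drop 1:b onto floor
drop 2:c onto {0:f}
drop 3:a onto {1:b, 2:c}
drop 4:f onto {3:a}
ground layer = {0:f, 1:b}
drop-orders for the pieces not yet dropped (sum over which currently-grounded one goes next):
  1 to go: {4} 1
  2 to go: {3,4} 1
  3 to go: {1,3,4} 1  {2,3,4} 1
  if 0:f drops first: 2 orders
  if 1:b drops first: 1 orders
heap linearizations: 3

3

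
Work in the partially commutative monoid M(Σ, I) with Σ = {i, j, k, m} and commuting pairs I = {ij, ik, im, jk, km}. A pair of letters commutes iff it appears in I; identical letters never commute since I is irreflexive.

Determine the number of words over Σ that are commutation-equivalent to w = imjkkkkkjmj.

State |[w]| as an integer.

piece 0:i — minimal
piece 1:m — minimal
piece 2:j rests on {1:m}
piece 3:k — minimal
piece 4:k rests on {3:k}
piece 5:k rests on {4:k}
piece 6:k rests on {5:k}
piece 7:k rests on {6:k}
piece 8:j rests on {2:j}
piece 9:m rests on {8:j}
piece 10:j rests on {9:m}
minimal pieces: {0:i, 1:m, 3:k}
ways to finish when only these pieces remain (= sum over removing one remaining piece with nothing left below it):
  1 left: {0}→1  {7}→1  {10}→1
  2 left: {0,7}→2  {0,10}→2  {6,7}→1  {7,10}→2  {9,10}→1
  3 left: {0,6,7}→3  {0,7,10}→6  {0,9,10}→3  {5,6,7}→1  {6,7,10}→3  {7,9,10}→3  {8,9,10}→1
  4 left: {0,5,6,7}→4  {0,6,7,10}→12  {0,7,9,10}→12  {0,8,9,10}→4  {2,8,9,10}→1  {4,5,6,7}→1  {5,6,7,10}→4  {6,7,9,10}→6  {7,8,9,10}→4
  5 left: {0,2,8,9,10}→5  {0,4,5,6,7}→5  {0,5,6,7,10}→20  {0,6,7,9,10}→30  {0,7,8,9,10}→20  {1,2,8,9,10}→1  {2,7,8,9,10}→5  {3,4,5,6,7}→1  {4,5,6,7,10}→5  {5,6,7,9,10}→10  {6,7,8,9,10}→10
  6 left: {0,1,2,8,9,10}→6  {0,2,7,8,9,10}→30  {0,3,4,5,6,7}→6  {0,4,5,6,7,10}→30  {0,5,6,7,9,10}→60  {0,6,7,8,9,10}→60  {1,2,7,8,9,10}→6  {2,6,7,8,9,10}→15  {3,4,5,6,7,10}→6  {4,5,6,7,9,10}→15  {5,6,7,8,9,10}→20
  7 left: {0,1,2,7,8,9,10}→42  {0,2,6,7,8,9,10}→105  {0,3,4,5,6,7,10}→42  {0,4,5,6,7,9,10}→105  {0,5,6,7,8,9,10}→140  {1,2,6,7,8,9,10}→21  {2,5,6,7,8,9,10}→35  {3,4,5,6,7,9,10}→21  {4,5,6,7,8,9,10}→35
  8 left: {0,1,2,6,7,8,9,10}→168  {0,2,5,6,7,8,9,10}→280  {0,3,4,5,6,7,9,10}→168  {0,4,5,6,7,8,9,10}→280  {1,2,5,6,7,8,9,10}→56  {2,4,5,6,7,8,9,10}→70  {3,4,5,6,7,8,9,10}→56
  9 left: {0,1,2,5,6,7,8,9,10}→504  {0,2,4,5,6,7,8,9,10}→630  {0,3,4,5,6,7,8,9,10}→504  {1,2,4,5,6,7,8,9,10}→126  {2,3,4,5,6,7,8,9,10}→126
  placing 0:i first → 252 extensions
  placing 1:m first → 1260 extensions
  placing 3:k first → 1260 extensions
total linear extensions = 2772

2772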